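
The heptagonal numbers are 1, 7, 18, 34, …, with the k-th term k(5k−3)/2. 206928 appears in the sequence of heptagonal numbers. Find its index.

288

Set n(5n−3)/2 = 206928, giving 5n² − 3n − 413856 = 0.
The discriminant is 9 + 40·206928 = 8277129, and √8277129 = 2877.
So n = (3 + 2877) / 10 = 2880/10 = 288.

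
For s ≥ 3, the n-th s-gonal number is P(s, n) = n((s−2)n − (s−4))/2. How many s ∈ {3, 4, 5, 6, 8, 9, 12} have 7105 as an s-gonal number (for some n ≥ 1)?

s = 3: P(3, 118) = 7021 and P(3, 119) = 7140; 7105 is not s-gonal.
s = 4: P(4, 84) = 7056 and P(4, 85) = 7225; 7105 is not s-gonal.
s = 5: P(5, 68) = 6902 and P(5, 69) = 7107; 7105 is not s-gonal.
s = 6: P(6, 59) = 6903 and P(6, 60) = 7140; 7105 is not s-gonal.
s = 8: P(8, 49) = 7105. ✓
s = 9: P(9, 45) = 6975 and P(9, 46) = 7291; 7105 is not s-gonal.
s = 12: P(12, 38) = 7068 and P(12, 39) = 7449; 7105 is not s-gonal.
Hits: s ∈ {8} → 1.

1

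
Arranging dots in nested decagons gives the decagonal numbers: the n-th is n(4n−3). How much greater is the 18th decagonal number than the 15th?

18·(4·18 − 3) = 1242 and 15·(4·15 − 3) = 855.
Difference: 1242 − 855 = 387.

387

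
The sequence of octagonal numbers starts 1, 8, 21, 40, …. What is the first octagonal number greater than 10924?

11041

Solve n(3n−2) > 10924 for integer n.
The largest n with value ≤ 10924 is 60 (since 10680 ≤ 10924 < 11041), so the first above is n = 61, value 11041.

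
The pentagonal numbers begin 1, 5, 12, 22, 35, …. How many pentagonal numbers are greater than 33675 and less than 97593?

The n-th pentagonal number is n(3n−1)/2.
Smallest index with value > 33675: n = 151 (giving 34126).
Largest index with value < 97593: n = 255 (giving 97410).
Indices 151 through 255: 105 terms.

105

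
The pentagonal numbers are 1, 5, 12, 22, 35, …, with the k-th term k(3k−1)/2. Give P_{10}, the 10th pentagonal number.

145

The 10th pentagonal number is n(3n−1)/2 with n = 10.
10·(3·10 − 1)/2 = 10·29/2 = 145.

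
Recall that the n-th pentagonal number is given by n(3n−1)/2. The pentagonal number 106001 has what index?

266

Set n(3n−1)/2 = 106001, giving 3n² − n − 212002 = 0.
The discriminant is 1 + 24·106001 = 2544025, and √2544025 = 1595.
So n = (1 + 1595) / 6 = 1596/6 = 266.
Check: 266·(3·266 − 1)/2 = 106001. ✓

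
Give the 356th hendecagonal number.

569066

356·(9·356 − 7)/2 = 356·3197/2 = 569066.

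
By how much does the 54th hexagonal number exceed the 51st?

627

54·(2·54 − 1) = 5778 and 51·(2·51 − 1) = 5151.
Difference: 5778 − 5151 = 627.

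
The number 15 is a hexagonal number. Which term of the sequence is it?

3

Set n(2n−1) = 15, giving 2n² − n − 15 = 0.
So n = (1 + 11) / 4 = 12/4 = 3.
Check: 3·(2·3 − 1) = 15. ✓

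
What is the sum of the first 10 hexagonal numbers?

715

Σ i(2i−1) = 2Σi² − Σi over i = 1..10.
Σi = 55 and Σi² = 385.
2·385 − 1·55 = 715.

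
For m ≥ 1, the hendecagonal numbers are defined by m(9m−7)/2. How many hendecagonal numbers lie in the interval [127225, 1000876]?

The n-th hendecagonal number is n(9n−7)/2.
Smallest index with value ≥ 127225: n = 169 (giving 127933).
Largest index with value ≤ 1000876: n = 472 (giving 1000876).
Indices 169 through 472: 304 terms.

304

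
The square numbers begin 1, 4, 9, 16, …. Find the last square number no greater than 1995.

1936

Solve n² ≤ 1995 for integer n.
n = 44 gives 1936 ≤ 1995, while n = 45 gives 2025 > 1995; so the answer is 1936.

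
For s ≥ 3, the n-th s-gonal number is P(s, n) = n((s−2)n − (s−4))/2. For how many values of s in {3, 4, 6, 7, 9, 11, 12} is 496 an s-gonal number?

2

s = 3: P(3, 31) = 496. ✓
s = 4: P(4, 22) = 484 and P(4, 23) = 529; 496 is not s-gonal.
s = 6: P(6, 16) = 496. ✓
s = 7: P(7, 14) = 469 and P(7, 15) = 540; 496 is not s-gonal.
s = 9: P(9, 12) = 474 and P(9, 13) = 559; 496 is not s-gonal.
s = 11: P(11, 10) = 415 and P(11, 11) = 506; 496 is not s-gonal.
s = 12: P(12, 10) = 460 and P(12, 11) = 561; 496 is not s-gonal.
Hits: s ∈ {3, 6} → 2.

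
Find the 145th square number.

The 145th square number is n² with n = 145.
145² = 21025.

21025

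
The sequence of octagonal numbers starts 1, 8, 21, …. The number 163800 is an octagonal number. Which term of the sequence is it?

234

Set n(3n−2) = 163800, giving 3n² − 2n − 163800 = 0.
The discriminant is 4 + 12·163800 = 1965604, and √1965604 = 1402.
So n = (2 + 1402) / 6 = 1404/6 = 234.
Check: 234·(3·234 − 2) = 163800. ✓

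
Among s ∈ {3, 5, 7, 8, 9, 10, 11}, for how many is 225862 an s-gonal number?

s = 3: P(3, 671) = 225456 and P(3, 672) = 226128; 225862 is not s-gonal.
s = 5: P(5, 388) = 225622 and P(5, 389) = 226787; 225862 is not s-gonal.
s = 7: P(7, 300) = 224550 and P(7, 301) = 226051; 225862 is not s-gonal.
s = 8: P(8, 274) = 224680 and P(8, 275) = 226325; 225862 is not s-gonal.
s = 9: P(9, 254) = 225171 and P(9, 255) = 226950; 225862 is not s-gonal.
s = 10: P(10, 238) = 225862. ✓
s = 11: P(11, 224) = 225008 and P(11, 225) = 227025; 225862 is not s-gonal.
Hits: s ∈ {10} → 1.

1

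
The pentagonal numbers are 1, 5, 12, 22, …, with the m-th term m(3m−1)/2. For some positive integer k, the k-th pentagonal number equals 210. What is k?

12

Set n(3n−1)/2 = 210, giving 3n² − n − 420 = 0.
So n = (1 + 71) / 6 = 72/6 = 12.
Check: 12·(3·12 − 1)/2 = 210. ✓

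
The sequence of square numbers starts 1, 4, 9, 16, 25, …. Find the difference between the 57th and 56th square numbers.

n² − (n−1)² = 2n − 1, so 57² − 56² = 2·57 − 1 = 113.

113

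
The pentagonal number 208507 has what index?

373

Set n(3n−1)/2 = 208507, giving 3n² − n − 417014 = 0.
The discriminant is 1 + 24·208507 = 5004169, and √5004169 = 2237.
So n = (1 + 2237) / 6 = 2238/6 = 373.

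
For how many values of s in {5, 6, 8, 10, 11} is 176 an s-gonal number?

s = 5: P(5, 11) = 176. ✓
s = 6: P(6, 9) = 153 and P(6, 10) = 190; 176 is not s-gonal.
s = 8: P(8, 8) = 176. ✓
s = 10: P(10, 7) = 175 and P(10, 8) = 232; 176 is not s-gonal.
s = 11: P(11, 6) = 141 and P(11, 7) = 196; 176 is not s-gonal.
Hits: s ∈ {5, 8} → 2.

2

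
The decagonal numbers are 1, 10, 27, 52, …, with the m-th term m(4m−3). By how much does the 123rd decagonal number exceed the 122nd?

977

Consecutive decagonal numbers differ by 8n − 7: here 8·123 − 7 = 977.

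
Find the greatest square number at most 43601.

43264

Solve n² ≤ 43601 for integer n.
n = 208 gives 43264 ≤ 43601, while n = 209 gives 43681 > 43601; so the answer is 43264.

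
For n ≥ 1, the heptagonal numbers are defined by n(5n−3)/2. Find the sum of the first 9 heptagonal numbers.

Σ i(5i−3)/2 = (5Σi² − 3Σi) / 2 over i = 1..9.
Σi = 45 and Σi² = 285.
(5·285 − 3·45) / 2 = 1290/2 = 645.

645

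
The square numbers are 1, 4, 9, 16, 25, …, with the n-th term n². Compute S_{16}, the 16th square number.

The 16th square number is n² with n = 16.
16² = 256.

256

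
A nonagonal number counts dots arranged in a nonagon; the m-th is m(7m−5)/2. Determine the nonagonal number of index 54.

54·(7·54 − 5)/2 = 54·373/2 = 10071.

10071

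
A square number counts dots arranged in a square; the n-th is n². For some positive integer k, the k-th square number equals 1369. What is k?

37

We need n² = 1369, so n = √1369 = 37.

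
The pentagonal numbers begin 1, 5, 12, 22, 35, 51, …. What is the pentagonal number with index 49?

49·(3·49 − 1)/2 = 49·146/2 = 49·73 = 3577.

3577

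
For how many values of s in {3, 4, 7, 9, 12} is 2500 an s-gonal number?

1

s = 3: P(3, 70) = 2485 and P(3, 71) = 2556; 2500 is not s-gonal.
s = 4: P(4, 50) = 2500. ✓
s = 7: P(7, 31) = 2356 and P(7, 32) = 2512; 2500 is not s-gonal.
s = 9: P(9, 27) = 2484 and P(9, 28) = 2674; 2500 is not s-gonal.
s = 12: P(12, 22) = 2332 and P(12, 23) = 2553; 2500 is not s-gonal.
Hits: s ∈ {4} → 1.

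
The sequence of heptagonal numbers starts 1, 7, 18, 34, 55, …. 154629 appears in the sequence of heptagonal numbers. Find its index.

Set n(5n−3)/2 = 154629, giving 5n² − 3n − 309258 = 0.
The discriminant is 9 + 40·154629 = 6185169, and √6185169 = 2487.
So n = (3 + 2487) / 10 = 2490/10 = 249.

249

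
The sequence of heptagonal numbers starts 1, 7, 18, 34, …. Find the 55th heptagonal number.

55·(5·55 − 3)/2 = 55·272/2 = 55·136 = 7480.

7480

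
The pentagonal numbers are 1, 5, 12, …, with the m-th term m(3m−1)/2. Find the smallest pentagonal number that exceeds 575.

590

Solve n(3n−1)/2 > 575 for integer n.
The largest n with value ≤ 575 is 19 (since 532 ≤ 575 < 590), so the first above is n = 20, value 590.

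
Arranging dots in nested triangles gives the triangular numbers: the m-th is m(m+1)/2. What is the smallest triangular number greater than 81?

91

Solve n(n+1)/2 > 81 for integer n.
The largest n with value ≤ 81 is 12 (since 78 ≤ 81 < 91), so the first above is n = 13, value 91.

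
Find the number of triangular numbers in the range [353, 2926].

The n-th triangular number is n(n+1)/2.
Smallest index with value ≥ 353: n = 27 (giving 378).
Largest index with value ≤ 2926: n = 76 (giving 2926).
Indices 27 through 76: 50 terms.

50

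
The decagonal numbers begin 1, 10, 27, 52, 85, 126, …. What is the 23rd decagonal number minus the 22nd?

Consecutive decagonal numbers differ by 8n − 7: here 8·23 − 7 = 177.

177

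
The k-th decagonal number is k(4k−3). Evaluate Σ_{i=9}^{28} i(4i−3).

28930

Σ i(4i−3) = 4Σi² − 3Σi over i = 9..28.
Σi = 406 − 36 = 370 and Σi² = 7714 − 204 = 7510.
4·7510 − 3·370 = 28930.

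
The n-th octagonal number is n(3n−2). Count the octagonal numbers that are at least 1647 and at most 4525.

16

The n-th octagonal number is n(3n−2).
Smallest index with value ≥ 1647: n = 24 (giving 1680).
Largest index with value ≤ 4525: n = 39 (giving 4485).
Indices 24 through 39: 16 terms.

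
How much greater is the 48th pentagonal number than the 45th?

48·(3·48 − 1)/2 = 3432 and 45·(3·45 − 1)/2 = 3015.
Difference: 3432 − 3015 = 417.

417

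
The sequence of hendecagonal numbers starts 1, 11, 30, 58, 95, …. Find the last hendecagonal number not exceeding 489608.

Solve n(9n−7)/2 ≤ 489608 for integer n.
n = 330 gives 488895 ≤ 489608, while n = 331 gives 491866 > 489608; so the answer is 488895.

488895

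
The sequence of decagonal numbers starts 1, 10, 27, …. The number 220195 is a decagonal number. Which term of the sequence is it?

Set n(4n−3) = 220195, giving 4n² − 3n − 220195 = 0.
The discriminant is 9 + 16·220195 = 3523129, and √3523129 = 1877.
So n = (3 + 1877) / 8 = 1880/8 = 235.

235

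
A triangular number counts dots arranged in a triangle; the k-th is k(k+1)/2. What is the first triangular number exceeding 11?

15

Solve n(n+1)/2 > 11 for integer n.
The largest n with value ≤ 11 is 4 (since 10 ≤ 11 < 15), so the first above is n = 5, value 15.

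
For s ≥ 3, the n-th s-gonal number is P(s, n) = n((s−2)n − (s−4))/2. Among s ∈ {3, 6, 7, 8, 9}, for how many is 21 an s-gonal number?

2

s = 3: P(3, 6) = 21. ✓
s = 6: P(6, 3) = 15 and P(6, 4) = 28; 21 is not s-gonal.
s = 7: P(7, 3) = 18 and P(7, 4) = 34; 21 is not s-gonal.
s = 8: P(8, 3) = 21. ✓
s = 9: P(9, 2) = 9 and P(9, 3) = 24; 21 is not s-gonal.
Hits: s ∈ {3, 8} → 2.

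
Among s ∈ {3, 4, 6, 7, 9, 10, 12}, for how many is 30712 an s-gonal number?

s = 3: P(3, 247) = 30628 and P(3, 248) = 30876; 30712 is not s-gonal.
s = 4: P(4, 175) = 30625 and P(4, 176) = 30976; 30712 is not s-gonal.
s = 6: P(6, 124) = 30628 and P(6, 125) = 31125; 30712 is not s-gonal.
s = 7: P(7, 111) = 30636 and P(7, 112) = 31192; 30712 is not s-gonal.
s = 9: P(9, 94) = 30691 and P(9, 95) = 31350; 30712 is not s-gonal.
s = 10: P(10, 88) = 30712. ✓
s = 12: P(12, 78) = 30108 and P(12, 79) = 30889; 30712 is not s-gonal.
Hits: s ∈ {10} → 1.

1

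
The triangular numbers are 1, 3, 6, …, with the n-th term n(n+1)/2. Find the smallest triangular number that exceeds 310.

325

Solve n(n+1)/2 > 310 for integer n.
The largest n with value ≤ 310 is 24 (since 300 ≤ 310 < 325), so the first above is n = 25, value 325.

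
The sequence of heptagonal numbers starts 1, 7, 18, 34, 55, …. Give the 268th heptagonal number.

179158

The 268th heptagonal number is n(5n−3)/2 with n = 268.
268·(5·268 − 3)/2 = 268·1337/2 = 179158.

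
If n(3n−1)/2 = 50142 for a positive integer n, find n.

183

Set n(3n−1)/2 = 50142, giving 3n² − n − 100284 = 0.
The discriminant is 1 + 24·50142 = 1203409, and √1203409 = 1097.
So n = (1 + 1097) / 6 = 1098/6 = 183.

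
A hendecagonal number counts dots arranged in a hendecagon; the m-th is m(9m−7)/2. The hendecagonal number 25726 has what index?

76

Set n(9n−7)/2 = 25726, giving 9n² − 7n − 51452 = 0.
The discriminant is 49 + 72·25726 = 1852321, and √1852321 = 1361.
So n = (7 + 1361) / 18 = 1368/18 = 76.
Check: 76·(9·76 − 7)/2 = 25726. ✓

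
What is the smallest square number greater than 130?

144

Solve n² > 130 for integer n.
The largest n with value ≤ 130 is 11 (since 121 ≤ 130 < 144), so the first above is n = 12, value 144.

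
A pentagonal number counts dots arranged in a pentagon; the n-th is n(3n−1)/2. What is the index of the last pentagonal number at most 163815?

Solve n(3n−1)/2 ≤ 163815 for integer n.
n = 330 gives 163185 ≤ 163815, while n = 331 gives 164176 > 163815; so the answer is index 330.

330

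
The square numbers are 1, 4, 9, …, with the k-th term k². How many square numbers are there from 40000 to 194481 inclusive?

The n-th square number is n².
Smallest index with value ≥ 40000: n = 200 (giving 40000).
Largest index with value ≤ 194481: n = 441 (giving 194481).
Indices 200 through 441: 242 terms.

242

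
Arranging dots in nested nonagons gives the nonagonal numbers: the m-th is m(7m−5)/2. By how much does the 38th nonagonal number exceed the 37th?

Consecutive nonagonal numbers differ by 7n − 6: here 7·38 − 6 = 260.

260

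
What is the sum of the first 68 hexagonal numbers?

Σ i(2i−1) = 2Σi² − Σi over i = 1..68.
Σi = 2346 and Σi² = 107134.
2·107134 − 1·2346 = 211922.

211922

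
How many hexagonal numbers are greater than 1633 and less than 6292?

28

The n-th hexagonal number is n(2n−1).
Smallest index with value > 1633: n = 29 (giving 1653).
Largest index with value < 6292: n = 56 (giving 6216).
Indices 29 through 56: 28 terms.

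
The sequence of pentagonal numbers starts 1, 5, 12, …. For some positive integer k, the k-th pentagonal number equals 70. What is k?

7

Set n(3n−1)/2 = 70, giving 3n² − n − 140 = 0.
So n = (1 + 41) / 6 = 42/6 = 7.
Check: 7·(3·7 − 1)/2 = 70. ✓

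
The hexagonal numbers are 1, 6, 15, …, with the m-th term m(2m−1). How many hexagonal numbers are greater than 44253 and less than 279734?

225

The n-th hexagonal number is n(2n−1).
Smallest index with value > 44253: n = 150 (giving 44850).
Largest index with value < 279734: n = 374 (giving 279378).
Indices 150 through 374: 225 terms.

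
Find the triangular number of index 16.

136

The 16th triangular number is n(n+1)/2 with n = 16.
16·17/2 = 272/2 = 136.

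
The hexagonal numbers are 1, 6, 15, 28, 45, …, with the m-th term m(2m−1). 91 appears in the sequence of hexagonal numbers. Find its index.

Set n(2n−1) = 91, giving 2n² − n − 91 = 0.
The discriminant is 1 + 8·91 = 729, and √729 = 27.
So n = (1 + 27) / 4 = 28/4 = 7.
Check: 7·(2·7 − 1) = 91. ✓

7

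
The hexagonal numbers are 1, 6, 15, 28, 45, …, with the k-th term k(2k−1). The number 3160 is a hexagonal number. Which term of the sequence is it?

40

Set n(2n−1) = 3160, giving 2n² − n − 3160 = 0.
The discriminant is 1 + 8·3160 = 25281, and √25281 = 159.
So n = (1 + 159) / 4 = 160/4 = 40.
Check: 40·(2·40 − 1) = 3160. ✓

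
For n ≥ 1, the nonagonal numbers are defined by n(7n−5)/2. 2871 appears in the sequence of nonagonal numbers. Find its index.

29

Set n(7n−5)/2 = 2871, giving 7n² − 5n − 5742 = 0.
The discriminant is 25 + 56·2871 = 160801, and √160801 = 401.
So n = (5 + 401) / 14 = 406/14 = 29.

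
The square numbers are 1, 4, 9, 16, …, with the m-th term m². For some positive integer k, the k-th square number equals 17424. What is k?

132

We need n² = 17424, so n = √17424 = 132.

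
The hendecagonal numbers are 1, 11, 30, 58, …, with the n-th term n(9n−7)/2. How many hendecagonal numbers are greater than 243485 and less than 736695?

171

The n-th hendecagonal number is n(9n−7)/2.
Smallest index with value > 243485: n = 234 (giving 245583).
Largest index with value < 736695: n = 404 (giving 733058).
Indices 234 through 404: 171 terms.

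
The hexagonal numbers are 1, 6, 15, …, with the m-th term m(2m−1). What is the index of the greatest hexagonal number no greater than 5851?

54

Solve n(2n−1) ≤ 5851 for integer n.
n = 54 gives 5778 ≤ 5851, while n = 55 gives 5995 > 5851; so the answer is index 54.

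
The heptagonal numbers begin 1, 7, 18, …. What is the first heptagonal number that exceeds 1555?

1651

Solve n(5n−3)/2 > 1555 for integer n.
The largest n with value ≤ 1555 is 25 (since 1525 ≤ 1555 < 1651), so the first above is n = 26, value 1651.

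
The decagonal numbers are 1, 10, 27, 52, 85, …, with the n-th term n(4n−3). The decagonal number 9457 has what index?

49

Set n(4n−3) = 9457, giving 4n² − 3n − 9457 = 0.
The discriminant is 9 + 16·9457 = 151321, and √151321 = 389.
So n = (3 + 389) / 8 = 392/8 = 49.
Check: 49·(4·49 − 3) = 9457. ✓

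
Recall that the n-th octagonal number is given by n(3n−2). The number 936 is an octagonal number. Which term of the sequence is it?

Set n(3n−2) = 936, giving 3n² − 2n − 936 = 0.
So n = (2 + 106) / 6 = 108/6 = 18.
Check: 18·(3·18 − 2) = 936. ✓

18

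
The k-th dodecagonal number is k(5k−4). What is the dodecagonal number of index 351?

The 351st dodecagonal number is n(5n−4) with n = 351.
351·(5·351 − 4) = 351·1751 = 614601.

614601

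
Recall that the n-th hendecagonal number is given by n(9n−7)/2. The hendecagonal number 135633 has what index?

174

Set n(9n−7)/2 = 135633, giving 9n² − 7n − 271266 = 0.
The discriminant is 49 + 72·135633 = 9765625, and √9765625 = 3125.
So n = (7 + 3125) / 18 = 3132/18 = 174.
Check: 174·(9·174 − 7)/2 = 135633. ✓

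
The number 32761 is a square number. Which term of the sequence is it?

We need n² = 32761, so n = √32761 = 181.

181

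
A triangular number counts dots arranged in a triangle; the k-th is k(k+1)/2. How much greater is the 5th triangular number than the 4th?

Consecutive triangular numbers differ by n: T_{5} − T_{4} = 5.

5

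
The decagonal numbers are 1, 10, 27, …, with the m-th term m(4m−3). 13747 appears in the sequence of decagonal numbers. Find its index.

Set n(4n−3) = 13747, giving 4n² − 3n − 13747 = 0.
The discriminant is 9 + 16·13747 = 219961, and √219961 = 469.
So n = (3 + 469) / 8 = 472/8 = 59.

59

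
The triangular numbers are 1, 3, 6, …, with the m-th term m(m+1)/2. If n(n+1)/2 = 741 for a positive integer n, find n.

38

Set n(n+1)/2 = 741, giving n² + n − 1482 = 0.
The discriminant is 1 + 8·741 = 5929, and √5929 = 77.
So n = (-1 + 77) / 2 = 76/2 = 38.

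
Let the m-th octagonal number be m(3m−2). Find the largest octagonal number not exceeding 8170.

Solve n(3n−2) ≤ 8170 for integer n.
n = 52 gives 8008 ≤ 8170, while n = 53 gives 8321 > 8170; so the answer is 8008.

8008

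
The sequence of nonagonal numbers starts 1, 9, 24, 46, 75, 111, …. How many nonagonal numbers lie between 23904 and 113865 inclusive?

The n-th nonagonal number is n(7n−5)/2.
Smallest index with value ≥ 23904: n = 83 (giving 23904).
Largest index with value ≤ 113865: n = 180 (giving 112950).
Indices 83 through 180: 98 terms.

98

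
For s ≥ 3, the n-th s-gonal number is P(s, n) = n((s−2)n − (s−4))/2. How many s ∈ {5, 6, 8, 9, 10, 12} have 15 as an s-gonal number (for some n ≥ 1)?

s = 5: P(5, 3) = 12 and P(5, 4) = 22; 15 is not s-gonal.
s = 6: P(6, 3) = 15. ✓
s = 8: P(8, 2) = 8 and P(8, 3) = 21; 15 is not s-gonal.
s = 9: P(9, 2) = 9 and P(9, 3) = 24; 15 is not s-gonal.
s = 10: P(10, 2) = 10 and P(10, 3) = 27; 15 is not s-gonal.
s = 12: P(12, 2) = 12 and P(12, 3) = 33; 15 is not s-gonal.
Hits: s ∈ {6} → 1.

1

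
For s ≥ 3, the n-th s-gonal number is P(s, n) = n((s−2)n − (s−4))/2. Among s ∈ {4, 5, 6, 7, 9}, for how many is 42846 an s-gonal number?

s = 4: P(4, 206) = 42436 and P(4, 207) = 42849; 42846 is not s-gonal.
s = 5: P(5, 169) = 42757 and P(5, 170) = 43265; 42846 is not s-gonal.
s = 6: P(6, 146) = 42486 and P(6, 147) = 43071; 42846 is not s-gonal.
s = 7: P(7, 131) = 42706 and P(7, 132) = 43362; 42846 is not s-gonal.
s = 9: P(9, 111) = 42846. ✓
Hits: s ∈ {9} → 1.

1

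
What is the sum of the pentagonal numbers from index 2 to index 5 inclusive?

74

Σ i(3i−1)/2 = (3Σi² − Σi) / 2 over i = 2..5.
Σi = 15 − 1 = 14 and Σi² = 55 − 1 = 54.
(3·54 − 1·14) / 2 = 148/2 = 74.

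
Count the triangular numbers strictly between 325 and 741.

The n-th triangular number is n(n+1)/2.
Smallest index with value > 325: n = 26 (giving 351).
Largest index with value < 741: n = 37 (giving 703).
Indices 26 through 37: 12 terms.

12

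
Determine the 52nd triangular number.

The 52nd triangular number is n(n+1)/2 with n = 52.
52·53/2 = 2756/2 = 1378.

1378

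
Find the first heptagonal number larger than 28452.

28462

Solve n(5n−3)/2 > 28452 for integer n.
The largest n with value ≤ 28452 is 106 (since 27931 ≤ 28452 < 28462), so the first above is n = 107, value 28462.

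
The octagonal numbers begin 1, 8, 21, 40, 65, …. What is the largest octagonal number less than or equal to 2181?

2133

Solve n(3n−2) ≤ 2181 for integer n.
n = 27 gives 2133 ≤ 2181, while n = 28 gives 2296 > 2181; so the answer is 2133.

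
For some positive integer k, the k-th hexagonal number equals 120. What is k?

Set n(2n−1) = 120, giving 2n² − n − 120 = 0.
So n = (1 + 31) / 4 = 32/4 = 8.
Check: 8·(2·8 − 1) = 120. ✓

8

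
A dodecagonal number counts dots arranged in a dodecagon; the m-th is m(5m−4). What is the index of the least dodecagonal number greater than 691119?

Solve n(5n−4) > 691119 for integer n.
The largest n with value ≤ 691119 is 372 (since 690432 ≤ 691119 < 694153), so the first above is n = 373, value 694153.

373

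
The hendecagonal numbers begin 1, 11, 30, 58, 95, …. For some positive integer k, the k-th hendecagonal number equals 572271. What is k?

357

Set n(9n−7)/2 = 572271, giving 9n² − 7n − 1144542 = 0.
So n = (7 + 6419) / 18 = 6426/18 = 357.
Check: 357·(9·357 − 7)/2 = 572271. ✓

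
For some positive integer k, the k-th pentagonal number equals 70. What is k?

7

Set n(3n−1)/2 = 70, giving 3n² − n − 140 = 0.
So n = (1 + 41) / 6 = 42/6 = 7.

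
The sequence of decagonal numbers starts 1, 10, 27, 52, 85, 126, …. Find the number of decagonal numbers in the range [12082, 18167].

12

The n-th decagonal number is n(4n−3).
Smallest index with value ≥ 12082: n = 56 (giving 12376).
Largest index with value ≤ 18167: n = 67 (giving 17755).
Indices 56 through 67: 12 terms.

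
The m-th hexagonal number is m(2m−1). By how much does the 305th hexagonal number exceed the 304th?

Consecutive hexagonal numbers differ by 4n − 3: here 4·305 − 3 = 1217.

1217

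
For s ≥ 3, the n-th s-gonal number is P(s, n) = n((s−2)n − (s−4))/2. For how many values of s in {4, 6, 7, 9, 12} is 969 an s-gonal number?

1

s = 4: P(4, 31) = 961 and P(4, 32) = 1024; 969 is not s-gonal.
s = 6: P(6, 22) = 946 and P(6, 23) = 1035; 969 is not s-gonal.
s = 7: P(7, 19) = 874 and P(7, 20) = 970; 969 is not s-gonal.
s = 9: P(9, 17) = 969. ✓
s = 12: P(12, 14) = 924 and P(12, 15) = 1065; 969 is not s-gonal.
Hits: s ∈ {9} → 1.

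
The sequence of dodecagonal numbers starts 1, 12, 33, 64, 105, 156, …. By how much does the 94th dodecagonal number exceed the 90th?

94·(5·94 − 4) = 43804 and 90·(5·90 − 4) = 40140.
Difference: 43804 − 40140 = 3664.

3664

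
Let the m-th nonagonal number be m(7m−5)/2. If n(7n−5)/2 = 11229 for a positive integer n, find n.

Set n(7n−5)/2 = 11229, giving 7n² − 5n − 22458 = 0.
The discriminant is 25 + 56·11229 = 628849, and √628849 = 793.
So n = (5 + 793) / 14 = 798/14 = 57.

57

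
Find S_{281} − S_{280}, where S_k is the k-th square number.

n² − (n−1)² = 2n − 1, so 281² − 280² = 2·281 − 1 = 561.

561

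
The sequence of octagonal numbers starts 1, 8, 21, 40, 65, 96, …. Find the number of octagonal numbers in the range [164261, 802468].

283

The n-th octagonal number is n(3n−2).
Smallest index with value ≥ 164261: n = 235 (giving 165205).
Largest index with value ≤ 802468: n = 517 (giving 800833).
Indices 235 through 517: 283 terms.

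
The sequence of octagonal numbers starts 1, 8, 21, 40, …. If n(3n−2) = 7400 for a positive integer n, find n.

50

Set n(3n−2) = 7400, giving 3n² − 2n − 7400 = 0.
So n = (2 + 298) / 6 = 300/6 = 50.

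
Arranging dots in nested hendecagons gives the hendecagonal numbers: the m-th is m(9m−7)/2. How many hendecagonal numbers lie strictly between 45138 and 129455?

69

The n-th hendecagonal number is n(9n−7)/2.
Smallest index with value > 45138: n = 101 (giving 45551).
Largest index with value < 129455: n = 169 (giving 127933).
Indices 101 through 169: 69 terms.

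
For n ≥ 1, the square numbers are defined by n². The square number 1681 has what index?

41

We need n² = 1681, so n = √1681 = 41.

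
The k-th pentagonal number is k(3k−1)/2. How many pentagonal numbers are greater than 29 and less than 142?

5

The n-th pentagonal number is n(3n−1)/2.
Smallest index with value > 29: n = 5 (giving 35).
Largest index with value < 142: n = 9 (giving 117).
Indices 5 through 9: 5 terms.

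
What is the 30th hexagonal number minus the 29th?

117

Consecutive hexagonal numbers differ by 4n − 3: here 4·30 − 3 = 117.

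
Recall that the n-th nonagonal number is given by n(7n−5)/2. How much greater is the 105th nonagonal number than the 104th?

Consecutive nonagonal numbers differ by 7n − 6: here 7·105 − 6 = 729.

729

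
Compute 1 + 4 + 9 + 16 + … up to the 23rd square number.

Σ_{i=1}^{23} i² = 23·24·47/6 = 4324.

4324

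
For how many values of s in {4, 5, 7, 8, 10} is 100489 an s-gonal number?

1

s = 4: P(4, 317) = 100489. ✓
s = 5: P(5, 258) = 99717 and P(5, 259) = 100492; 100489 is not s-gonal.
s = 7: P(7, 200) = 99700 and P(7, 201) = 100701; 100489 is not s-gonal.
s = 8: P(8, 183) = 100101 and P(8, 184) = 101200; 100489 is not s-gonal.
s = 10: P(10, 158) = 99382 and P(10, 159) = 100647; 100489 is not s-gonal.
Hits: s ∈ {4} → 1.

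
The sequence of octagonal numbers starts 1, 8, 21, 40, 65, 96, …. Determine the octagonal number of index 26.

The 26th octagonal number is n(3n−2) with n = 26.
26·(3·26 − 2) = 26·76 = 1976.

1976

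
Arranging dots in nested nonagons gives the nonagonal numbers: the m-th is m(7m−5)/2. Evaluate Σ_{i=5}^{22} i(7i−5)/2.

Σ i(7i−5)/2 = (7Σi² − 5Σi) / 2 over i = 5..22.
Σi = 253 − 10 = 243 and Σi² = 3795 − 30 = 3765.
(7·3765 − 5·243) / 2 = 25140/2 = 12570.

12570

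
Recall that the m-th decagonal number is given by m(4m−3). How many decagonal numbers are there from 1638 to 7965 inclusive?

The n-th decagonal number is n(4n−3).
Smallest index with value ≥ 1638: n = 21 (giving 1701).
Largest index with value ≤ 7965: n = 45 (giving 7965).
Indices 21 through 45: 25 terms.

25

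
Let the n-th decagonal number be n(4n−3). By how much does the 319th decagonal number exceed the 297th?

319·(4·319 − 3) = 406087 and 297·(4·297 − 3) = 351945.
Difference: 406087 − 351945 = 54142.

54142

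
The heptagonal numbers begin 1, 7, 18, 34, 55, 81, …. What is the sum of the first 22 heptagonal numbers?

Σ i(5i−3)/2 = (5Σi² − 3Σi) / 2 over i = 1..22.
Σi = 253 and Σi² = 3795.
(5·3795 − 3·253) / 2 = 18216/2 = 9108.

9108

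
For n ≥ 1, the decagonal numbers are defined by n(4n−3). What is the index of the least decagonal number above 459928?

Solve n(4n−3) > 459928 for integer n.
The largest n with value ≤ 459928 is 339 (since 458667 ≤ 459928 < 461380), so the first above is n = 340, value 461380.

340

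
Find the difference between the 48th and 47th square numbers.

n² − (n−1)² = 2n − 1, so 48² − 47² = 2·48 − 1 = 95.

95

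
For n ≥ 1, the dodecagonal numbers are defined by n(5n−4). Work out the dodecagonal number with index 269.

360729

The 269th dodecagonal number is n(5n−4) with n = 269.
269·(5·269 − 4) = 269·1341 = 360729.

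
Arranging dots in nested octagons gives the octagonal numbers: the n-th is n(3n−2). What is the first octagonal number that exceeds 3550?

3605

Solve n(3n−2) > 3550 for integer n.
The largest n with value ≤ 3550 is 34 (since 3400 ≤ 3550 < 3605), so the first above is n = 35, value 3605.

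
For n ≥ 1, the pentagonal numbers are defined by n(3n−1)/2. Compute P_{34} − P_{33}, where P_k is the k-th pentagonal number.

Consecutive pentagonal numbers differ by 3n − 2: here 3·34 − 2 = 100.

100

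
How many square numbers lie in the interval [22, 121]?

7

The n-th square number is n².
Smallest index with value ≥ 22: n = 5 (giving 25).
Largest index with value ≤ 121: n = 11 (giving 121).
Indices 5 through 11: 7 terms.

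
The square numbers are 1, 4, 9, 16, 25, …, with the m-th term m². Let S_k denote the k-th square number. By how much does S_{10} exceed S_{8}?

10² = 100 and 8² = 64.
Difference: 100 − 64 = 36.

36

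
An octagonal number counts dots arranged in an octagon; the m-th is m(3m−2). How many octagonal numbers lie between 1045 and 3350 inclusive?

The n-th octagonal number is n(3n−2).
Smallest index with value ≥ 1045: n = 19 (giving 1045).
Largest index with value ≤ 3350: n = 33 (giving 3201).
Indices 19 through 33: 15 terms.

15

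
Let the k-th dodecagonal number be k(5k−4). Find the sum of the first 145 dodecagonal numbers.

5091385

Σ i(5i−4) = 5Σi² − 4Σi over i = 1..145.
Σi = 10585 and Σi² = 1026745.
5·1026745 − 4·10585 = 5091385.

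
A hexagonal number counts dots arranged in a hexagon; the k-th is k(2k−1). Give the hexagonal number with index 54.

5778

The 54th hexagonal number is n(2n−1) with n = 54.
54·(2·54 − 1) = 54·107 = 5778.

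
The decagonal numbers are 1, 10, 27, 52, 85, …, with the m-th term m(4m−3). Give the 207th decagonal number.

170775

207·(4·207 − 3) = 207·825 = 170775.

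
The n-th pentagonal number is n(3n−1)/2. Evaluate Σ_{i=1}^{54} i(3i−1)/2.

Σ i(3i−1)/2 = (3Σi² − Σi) / 2 over i = 1..54.
Σi = 1485 and Σi² = 53955.
(3·53955 − 1·1485) / 2 = 160380/2 = 80190.

80190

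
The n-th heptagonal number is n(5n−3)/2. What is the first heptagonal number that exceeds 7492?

Solve n(5n−3)/2 > 7492 for integer n.
The largest n with value ≤ 7492 is 55 (since 7480 ≤ 7492 < 7756), so the first above is n = 56, value 7756.

7756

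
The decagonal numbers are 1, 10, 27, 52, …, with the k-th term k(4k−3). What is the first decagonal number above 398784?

401005

Solve n(4n−3) > 398784 for integer n.
The largest n with value ≤ 398784 is 316 (since 398476 ≤ 398784 < 401005), so the first above is n = 317, value 401005.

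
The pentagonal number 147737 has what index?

Set n(3n−1)/2 = 147737, giving 3n² − n − 295474 = 0.
The discriminant is 1 + 24·147737 = 3545689, and √3545689 = 1883.
So n = (1 + 1883) / 6 = 1884/6 = 314.

314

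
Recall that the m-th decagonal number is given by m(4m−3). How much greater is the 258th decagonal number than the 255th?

6147

258·(4·258 − 3) = 265482 and 255·(4·255 − 3) = 259335.
Difference: 265482 − 259335 = 6147.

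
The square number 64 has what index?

We need n² = 64, so n = √64 = 8.
Check: 8² = 64. ✓

8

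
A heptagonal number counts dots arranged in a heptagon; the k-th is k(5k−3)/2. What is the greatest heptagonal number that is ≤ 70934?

Solve n(5n−3)/2 ≤ 70934 for integer n.
n = 168 gives 70308 ≤ 70934, while n = 169 gives 71149 > 70934; so the answer is 70308.

70308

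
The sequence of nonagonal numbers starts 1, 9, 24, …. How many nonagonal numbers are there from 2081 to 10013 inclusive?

29

The n-th nonagonal number is n(7n−5)/2.
Smallest index with value ≥ 2081: n = 25 (giving 2125).
Largest index with value ≤ 10013: n = 53 (giving 9699).
Indices 25 through 53: 29 terms.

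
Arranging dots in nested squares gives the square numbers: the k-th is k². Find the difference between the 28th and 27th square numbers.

55

n² − (n−1)² = 2n − 1, so 28² − 27² = 2·28 − 1 = 55.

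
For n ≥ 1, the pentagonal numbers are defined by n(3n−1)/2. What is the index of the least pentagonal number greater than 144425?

Solve n(3n−1)/2 > 144425 for integer n.
The largest n with value ≤ 144425 is 310 (since 143995 ≤ 144425 < 144926), so the first above is n = 311, value 144926.

311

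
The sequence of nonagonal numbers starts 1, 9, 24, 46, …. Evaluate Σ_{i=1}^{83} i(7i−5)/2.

Σ i(7i−5)/2 = (7Σi² − 5Σi) / 2 over i = 1..83.
Σi = 3486 and Σi² = 194054.
(7·194054 − 5·3486) / 2 = 1340948/2 = 670474.

670474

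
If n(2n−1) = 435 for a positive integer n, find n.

Set n(2n−1) = 435, giving 2n² − n − 435 = 0.
So n = (1 + 59) / 4 = 60/4 = 15.

15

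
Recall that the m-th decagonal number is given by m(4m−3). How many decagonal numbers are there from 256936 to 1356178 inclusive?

329

The n-th decagonal number is n(4n−3).
Smallest index with value ≥ 256936: n = 254 (giving 257302).
Largest index with value ≤ 1356178: n = 582 (giving 1353150).
Indices 254 through 582: 329 terms.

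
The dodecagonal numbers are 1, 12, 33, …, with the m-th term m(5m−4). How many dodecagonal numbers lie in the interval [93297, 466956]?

The n-th dodecagonal number is n(5n−4).
Smallest index with value ≥ 93297: n = 137 (giving 93297).
Largest index with value ≤ 466956: n = 306 (giving 466956).
Indices 137 through 306: 170 terms.

170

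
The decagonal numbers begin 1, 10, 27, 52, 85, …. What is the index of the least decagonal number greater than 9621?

50

Solve n(4n−3) > 9621 for integer n.
The largest n with value ≤ 9621 is 49 (since 9457 ≤ 9621 < 9850), so the first above is n = 50, value 9850.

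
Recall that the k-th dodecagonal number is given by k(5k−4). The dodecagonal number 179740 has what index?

190

Set n(5n−4) = 179740, giving 5n² − 4n − 179740 = 0.
The discriminant is 16 + 20·179740 = 3594816, and √3594816 = 1896.
So n = (4 + 1896) / 10 = 1900/10 = 190.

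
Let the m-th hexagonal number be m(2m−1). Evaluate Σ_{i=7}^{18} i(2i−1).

Σ i(2i−1) = 2Σi² − Σi over i = 7..18.
Σi = 171 − 21 = 150 and Σi² = 2109 − 91 = 2018.
2·2018 − 1·150 = 3886.

3886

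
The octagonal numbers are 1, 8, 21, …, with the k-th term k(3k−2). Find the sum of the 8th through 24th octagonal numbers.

13736

Σ i(3i−2) = 3Σi² − 2Σi over i = 8..24.
Σi = 300 − 28 = 272 and Σi² = 4900 − 140 = 4760.
3·4760 − 2·272 = 13736.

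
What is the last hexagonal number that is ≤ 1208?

Solve n(2n−1) ≤ 1208 for integer n.
n = 24 gives 1128 ≤ 1208, while n = 25 gives 1225 > 1208; so the answer is 1128.

1128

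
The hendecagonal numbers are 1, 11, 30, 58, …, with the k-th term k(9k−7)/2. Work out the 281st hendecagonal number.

354341

The 281st hendecagonal number is n(9n−7)/2 with n = 281.
281·(9·281 − 7)/2 = 281·2522/2 = 281·1261 = 354341.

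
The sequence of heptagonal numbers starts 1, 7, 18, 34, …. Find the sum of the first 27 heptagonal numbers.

Σ i(5i−3)/2 = (5Σi² − 3Σi) / 2 over i = 1..27.
Σi = 378 and Σi² = 6930.
(5·6930 − 3·378) / 2 = 33516/2 = 16758.

16758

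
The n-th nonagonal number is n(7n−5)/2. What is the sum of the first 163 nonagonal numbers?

5065714

Σ i(7i−5)/2 = (7Σi² − 5Σi) / 2 over i = 1..163.
Σi = 13366 and Σi² = 1456894.
(7·1456894 − 5·13366) / 2 = 10131428/2 = 5065714.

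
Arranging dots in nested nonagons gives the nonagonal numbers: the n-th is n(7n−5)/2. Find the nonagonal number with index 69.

16491

The 69th nonagonal number is n(7n−5)/2 with n = 69.
69·(7·69 − 5)/2 = 69·478/2 = 69·239 = 16491.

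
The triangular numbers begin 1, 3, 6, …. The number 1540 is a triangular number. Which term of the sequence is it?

55

Set n(n+1)/2 = 1540, giving n² + n − 3080 = 0.
The discriminant is 1 + 8·1540 = 12321, and √12321 = 111.
So n = (-1 + 111) / 2 = 110/2 = 55.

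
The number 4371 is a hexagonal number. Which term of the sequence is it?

47

Set n(2n−1) = 4371, giving 2n² − n − 4371 = 0.
So n = (1 + 187) / 4 = 188/4 = 47.
Check: 47·(2·47 − 1) = 4371. ✓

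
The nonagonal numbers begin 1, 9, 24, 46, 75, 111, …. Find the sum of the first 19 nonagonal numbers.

8170

Σ i(7i−5)/2 = (7Σi² − 5Σi) / 2 over i = 1..19.
Σi = 190 and Σi² = 2470.
(7·2470 − 5·190) / 2 = 16340/2 = 8170.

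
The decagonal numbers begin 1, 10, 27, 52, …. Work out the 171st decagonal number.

116451

171·(4·171 − 3) = 171·681 = 116451.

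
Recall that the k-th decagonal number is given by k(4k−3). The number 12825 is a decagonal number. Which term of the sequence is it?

57

Set n(4n−3) = 12825, giving 4n² − 3n − 12825 = 0.
So n = (3 + 453) / 8 = 456/8 = 57.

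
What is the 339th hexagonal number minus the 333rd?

8058

339·(2·339 − 1) = 229503 and 333·(2·333 − 1) = 221445.
Difference: 229503 − 221445 = 8058.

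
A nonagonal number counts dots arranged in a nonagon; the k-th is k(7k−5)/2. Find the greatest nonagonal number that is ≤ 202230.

Solve n(7n−5)/2 ≤ 202230 for integer n.
n = 240 gives 201000 ≤ 202230, while n = 241 gives 202681 > 202230; so the answer is 201000.

201000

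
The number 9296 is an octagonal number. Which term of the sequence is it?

Set n(3n−2) = 9296, giving 3n² − 2n − 9296 = 0.
The discriminant is 4 + 12·9296 = 111556, and √111556 = 334.
So n = (2 + 334) / 6 = 336/6 = 56.

56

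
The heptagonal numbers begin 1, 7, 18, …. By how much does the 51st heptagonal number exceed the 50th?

251

Consecutive heptagonal numbers differ by 5n − 4: here 5·51 − 4 = 251.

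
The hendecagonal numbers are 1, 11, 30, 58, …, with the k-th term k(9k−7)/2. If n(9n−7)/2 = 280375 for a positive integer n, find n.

250

Set n(9n−7)/2 = 280375, giving 9n² − 7n − 560750 = 0.
The discriminant is 49 + 72·280375 = 20187049, and √20187049 = 4493.
So n = (7 + 4493) / 18 = 4500/18 = 250.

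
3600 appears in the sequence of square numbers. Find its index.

We need n² = 3600, so n = √3600 = 60.
Check: 60² = 3600. ✓

60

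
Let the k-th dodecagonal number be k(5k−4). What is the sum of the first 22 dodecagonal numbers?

17963

Σ i(5i−4) = 5Σi² − 4Σi over i = 1..22.
Σi = 253 and Σi² = 3795.
5·3795 − 4·253 = 17963.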